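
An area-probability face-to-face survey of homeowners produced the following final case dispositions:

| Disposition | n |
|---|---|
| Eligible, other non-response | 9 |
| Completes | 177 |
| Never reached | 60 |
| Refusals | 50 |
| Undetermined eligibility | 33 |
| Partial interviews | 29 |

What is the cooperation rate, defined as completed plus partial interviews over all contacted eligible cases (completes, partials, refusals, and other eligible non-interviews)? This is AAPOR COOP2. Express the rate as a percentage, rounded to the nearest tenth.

77.7%

Numerator → 177 + 29 = 206
Denom → 177 + 29 + 50 + 9 = 265
COOP2 = 206 / 265 = 0.7774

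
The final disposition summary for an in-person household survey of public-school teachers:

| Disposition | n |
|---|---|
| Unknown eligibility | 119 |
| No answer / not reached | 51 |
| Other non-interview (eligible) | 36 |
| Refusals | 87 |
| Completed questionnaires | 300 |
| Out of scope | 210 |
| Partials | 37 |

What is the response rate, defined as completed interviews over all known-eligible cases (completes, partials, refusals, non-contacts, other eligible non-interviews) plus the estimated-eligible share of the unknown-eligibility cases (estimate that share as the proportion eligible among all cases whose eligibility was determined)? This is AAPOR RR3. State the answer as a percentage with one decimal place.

Top → 300
Eligible (known) → 300 + 37 + 87 + 51 + 36 = 511
e = 511 / (511 + 210) = 511 / 721 = 0.7087
e × U → 0.7087 × 119 = 84.34
Denom → 511 + 84.34 = 595.34
RR3 = 300 / 595.34 = 0.5039

50.4%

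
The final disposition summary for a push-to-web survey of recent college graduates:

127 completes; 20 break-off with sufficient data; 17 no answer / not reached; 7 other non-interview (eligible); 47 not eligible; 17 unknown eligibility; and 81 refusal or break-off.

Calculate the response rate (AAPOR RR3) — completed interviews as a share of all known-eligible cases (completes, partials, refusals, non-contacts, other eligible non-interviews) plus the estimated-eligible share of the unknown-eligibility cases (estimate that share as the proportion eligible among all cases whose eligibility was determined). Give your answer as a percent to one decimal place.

47.7%

Numerator → 127
Eligible (known) → 127 + 20 + 81 + 17 + 7 = 252
e = 252 / (252 + 47) = 252 / 299 = 0.8428
Estimated eligible among unknowns → 0.8428 × 17 = 14.33
Denominator → 252 + 14.33 = 266.33
RR3 = 127 / 266.33 = 0.4769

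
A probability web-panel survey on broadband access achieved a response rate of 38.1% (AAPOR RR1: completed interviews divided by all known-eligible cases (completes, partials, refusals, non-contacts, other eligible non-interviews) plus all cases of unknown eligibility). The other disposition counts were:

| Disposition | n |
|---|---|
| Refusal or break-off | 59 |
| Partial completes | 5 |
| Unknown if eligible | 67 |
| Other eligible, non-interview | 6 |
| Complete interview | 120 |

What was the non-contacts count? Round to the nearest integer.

58

RR1 = 120 / D = 0.381
D = 120 / 0.381 = 315.0
Other denominator terms total 257
non-contacts = 315.0 − 257 ≈ 58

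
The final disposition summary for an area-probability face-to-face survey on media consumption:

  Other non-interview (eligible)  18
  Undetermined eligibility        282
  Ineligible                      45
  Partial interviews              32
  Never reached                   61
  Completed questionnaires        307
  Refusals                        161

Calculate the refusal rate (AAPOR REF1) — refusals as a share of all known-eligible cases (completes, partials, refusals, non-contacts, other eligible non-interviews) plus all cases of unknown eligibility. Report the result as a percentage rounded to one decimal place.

Numerator: 161
Denom: 307 + 32 + 161 + 61 + 18 + 282 = 861
REF1 = 161 / 861 = 0.1870

18.7%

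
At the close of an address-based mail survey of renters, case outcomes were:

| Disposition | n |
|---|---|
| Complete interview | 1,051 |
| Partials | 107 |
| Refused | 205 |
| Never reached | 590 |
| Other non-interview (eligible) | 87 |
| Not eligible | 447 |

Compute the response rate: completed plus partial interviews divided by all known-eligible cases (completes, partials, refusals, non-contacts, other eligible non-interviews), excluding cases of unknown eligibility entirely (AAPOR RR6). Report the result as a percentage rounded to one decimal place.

56.8%

Num = 1051 + 107 = 1158
Denom = 1051 + 107 + 205 + 590 + 87 = 2040
RR6 = 1158 / 2040 = 0.5676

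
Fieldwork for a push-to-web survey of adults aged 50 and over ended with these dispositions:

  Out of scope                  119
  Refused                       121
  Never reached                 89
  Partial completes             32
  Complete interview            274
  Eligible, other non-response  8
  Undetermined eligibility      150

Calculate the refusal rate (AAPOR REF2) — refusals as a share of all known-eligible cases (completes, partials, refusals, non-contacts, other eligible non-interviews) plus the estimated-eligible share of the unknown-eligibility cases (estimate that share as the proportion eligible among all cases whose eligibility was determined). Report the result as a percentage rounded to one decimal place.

Top = 121
Eligible (known) = 274 + 32 + 121 + 89 + 8 = 524
e = 524 / (524 + 119) = 524 / 643 = 0.8149
Estimated eligible among unknowns = 0.8149 × 150 = 122.23
Base = 524 + 122.23 = 646.23
REF2 = 121 / 646.23 = 0.1872

18.7%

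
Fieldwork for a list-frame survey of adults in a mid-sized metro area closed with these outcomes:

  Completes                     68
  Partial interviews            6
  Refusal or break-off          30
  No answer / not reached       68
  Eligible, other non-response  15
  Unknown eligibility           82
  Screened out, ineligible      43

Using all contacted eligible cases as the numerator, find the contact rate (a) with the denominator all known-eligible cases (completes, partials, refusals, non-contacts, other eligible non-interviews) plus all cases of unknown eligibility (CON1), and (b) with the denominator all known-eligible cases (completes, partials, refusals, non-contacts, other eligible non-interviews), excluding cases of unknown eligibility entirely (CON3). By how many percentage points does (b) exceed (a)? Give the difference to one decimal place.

Numerator → 68 + 6 + 30 + 15 = 119
Denominator → 68 + 6 + 30 + 68 + 15 + 82 = 269
CON1 = 119 / 269 = 0.4424
Denominator → 68 + 6 + 30 + 68 + 15 = 187
CON3 = 119 / 187 = 0.6364
Difference = 63.64 − 44.24 = 19.40 percentage points

19.4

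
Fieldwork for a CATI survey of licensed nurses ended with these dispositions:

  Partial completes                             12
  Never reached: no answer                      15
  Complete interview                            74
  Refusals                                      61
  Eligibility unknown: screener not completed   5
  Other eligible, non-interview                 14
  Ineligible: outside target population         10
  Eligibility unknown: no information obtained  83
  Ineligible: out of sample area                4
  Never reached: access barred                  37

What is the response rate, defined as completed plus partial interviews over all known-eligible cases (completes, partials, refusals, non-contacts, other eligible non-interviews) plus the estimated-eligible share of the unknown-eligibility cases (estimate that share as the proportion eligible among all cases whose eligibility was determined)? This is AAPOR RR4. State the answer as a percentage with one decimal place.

Non-contacts = 15 + 37 = 52
Undetermined eligibility = 5 + 83 = 88
Not eligible = 10 + 4 = 14
Top = 74 + 12 = 86
Known eligible = 74 + 12 + 61 + 52 + 14 = 213
e = 213 / (213 + 14) = 213 / 227 = 0.9383
Estimated eligible among unknowns = 0.9383 × 88 = 82.57
Denominator = 213 + 82.57 = 295.57
RR4 = 86 / 295.57 = 0.2910

29.1%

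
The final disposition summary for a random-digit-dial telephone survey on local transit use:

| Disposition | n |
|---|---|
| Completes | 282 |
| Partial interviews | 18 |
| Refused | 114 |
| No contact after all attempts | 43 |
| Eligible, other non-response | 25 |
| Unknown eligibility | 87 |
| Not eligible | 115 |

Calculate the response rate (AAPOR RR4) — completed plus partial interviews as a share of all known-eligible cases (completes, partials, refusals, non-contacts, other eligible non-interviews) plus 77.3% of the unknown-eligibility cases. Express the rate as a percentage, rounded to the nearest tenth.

Top = 282 + 18 = 300
Determined eligible = 282 + 18 + 114 + 43 + 25 = 482
Estimated eligible among unknowns = 0.7730 × 87 = 67.25
Base = 482 + 67.25 = 549.25
RR4 = 300 / 549.25 = 0.5462

54.6%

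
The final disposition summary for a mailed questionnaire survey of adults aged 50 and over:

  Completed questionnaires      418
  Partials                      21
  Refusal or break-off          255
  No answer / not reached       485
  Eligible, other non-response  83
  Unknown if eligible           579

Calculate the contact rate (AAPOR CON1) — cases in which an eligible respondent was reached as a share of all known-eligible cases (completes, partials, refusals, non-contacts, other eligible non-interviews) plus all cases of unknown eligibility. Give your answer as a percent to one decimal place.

42.2%

Numerator = 418 + 21 + 255 + 83 = 777
Denom = 418 + 21 + 255 + 485 + 83 + 579 = 1841
CON1 = 777 / 1841 = 0.4221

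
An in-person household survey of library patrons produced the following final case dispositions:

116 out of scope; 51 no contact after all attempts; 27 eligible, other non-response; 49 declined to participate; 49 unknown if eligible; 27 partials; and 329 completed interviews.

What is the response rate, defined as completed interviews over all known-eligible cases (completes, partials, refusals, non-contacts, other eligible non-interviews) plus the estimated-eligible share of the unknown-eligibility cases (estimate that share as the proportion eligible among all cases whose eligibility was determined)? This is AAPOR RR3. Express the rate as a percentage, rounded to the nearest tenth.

Top: 329
Known eligible: 329 + 27 + 49 + 51 + 27 = 483
e = 483 / (483 + 116) = 483 / 599 = 0.8063
e × U: 0.8063 × 49 = 39.51
Base: 483 + 39.51 = 522.51
RR3 = 329 / 522.51 = 0.6297

63.0%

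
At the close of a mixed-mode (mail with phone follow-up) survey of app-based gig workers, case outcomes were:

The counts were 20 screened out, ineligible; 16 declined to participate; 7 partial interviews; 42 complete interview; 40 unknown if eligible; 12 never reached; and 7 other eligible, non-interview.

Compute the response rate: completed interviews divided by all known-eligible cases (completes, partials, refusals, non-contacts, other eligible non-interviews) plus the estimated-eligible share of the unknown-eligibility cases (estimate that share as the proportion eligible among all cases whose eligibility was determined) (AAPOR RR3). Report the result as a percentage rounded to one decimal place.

Top → 42
Eligible (known) → 42 + 7 + 16 + 12 + 7 = 84
e = 84 / (84 + 20) = 84 / 104 = 0.8077
Eligible share of unknowns → 0.8077 × 40 = 32.31
Base → 84 + 32.31 = 116.31
RR3 = 42 / 116.31 = 0.3611

36.1%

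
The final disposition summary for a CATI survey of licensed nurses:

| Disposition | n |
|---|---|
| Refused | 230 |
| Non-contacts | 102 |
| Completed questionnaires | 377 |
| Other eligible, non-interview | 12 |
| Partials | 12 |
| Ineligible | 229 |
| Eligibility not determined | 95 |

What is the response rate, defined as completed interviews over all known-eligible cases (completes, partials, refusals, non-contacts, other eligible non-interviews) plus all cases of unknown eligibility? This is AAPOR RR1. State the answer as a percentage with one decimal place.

Top = 377
Base = 377 + 12 + 230 + 102 + 12 + 95 = 828
RR1 = 377 / 828 = 0.4553

45.5%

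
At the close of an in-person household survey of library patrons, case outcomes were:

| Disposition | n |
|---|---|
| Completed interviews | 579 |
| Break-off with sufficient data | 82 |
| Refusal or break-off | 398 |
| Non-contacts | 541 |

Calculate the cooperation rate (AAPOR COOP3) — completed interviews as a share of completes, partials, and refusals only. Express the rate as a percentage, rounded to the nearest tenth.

Numerator: 579
Base: 579 + 82 + 398 = 1059
COOP3 = 579 / 1059 = 0.5467

54.7%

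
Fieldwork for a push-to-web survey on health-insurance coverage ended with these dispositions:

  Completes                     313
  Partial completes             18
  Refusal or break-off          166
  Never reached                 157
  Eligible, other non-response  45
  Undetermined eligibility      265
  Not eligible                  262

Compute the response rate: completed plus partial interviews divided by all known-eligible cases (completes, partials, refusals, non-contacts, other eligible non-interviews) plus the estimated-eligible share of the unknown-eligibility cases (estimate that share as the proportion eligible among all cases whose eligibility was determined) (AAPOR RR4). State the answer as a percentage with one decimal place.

Num = 313 + 18 = 331
Determined eligible = 313 + 18 + 166 + 157 + 45 = 699
e = 699 / (699 + 262) = 699 / 961 = 0.7274
Eligible share of unknowns = 0.7274 × 265 = 192.76
Base = 699 + 192.76 = 891.76
RR4 = 331 / 891.76 = 0.3712

37.1%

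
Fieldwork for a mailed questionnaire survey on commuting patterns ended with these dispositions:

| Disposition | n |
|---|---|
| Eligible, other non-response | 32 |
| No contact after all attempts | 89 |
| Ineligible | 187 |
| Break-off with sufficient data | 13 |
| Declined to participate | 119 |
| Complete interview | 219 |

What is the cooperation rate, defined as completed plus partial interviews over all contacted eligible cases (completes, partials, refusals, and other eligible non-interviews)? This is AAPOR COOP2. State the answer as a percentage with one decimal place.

60.6%

Num: 219 + 13 = 232
Denom: 219 + 13 + 119 + 32 = 383
COOP2 = 232 / 383 = 0.6057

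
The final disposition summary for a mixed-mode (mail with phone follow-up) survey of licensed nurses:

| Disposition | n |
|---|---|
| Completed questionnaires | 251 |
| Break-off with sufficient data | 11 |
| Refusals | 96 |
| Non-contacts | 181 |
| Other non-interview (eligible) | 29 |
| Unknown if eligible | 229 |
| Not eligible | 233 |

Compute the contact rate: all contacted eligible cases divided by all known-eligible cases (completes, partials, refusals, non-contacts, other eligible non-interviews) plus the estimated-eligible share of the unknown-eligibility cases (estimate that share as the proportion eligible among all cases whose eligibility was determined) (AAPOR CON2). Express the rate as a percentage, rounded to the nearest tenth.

53.0%

Numerator: 251 + 11 + 96 + 29 = 387
Eligible (known): 251 + 11 + 96 + 181 + 29 = 568
e = 568 / (568 + 233) = 568 / 801 = 0.7091
Eligible share of unknowns: 0.7091 × 229 = 162.38
Denom: 568 + 162.38 = 730.38
CON2 = 387 / 730.38 = 0.5299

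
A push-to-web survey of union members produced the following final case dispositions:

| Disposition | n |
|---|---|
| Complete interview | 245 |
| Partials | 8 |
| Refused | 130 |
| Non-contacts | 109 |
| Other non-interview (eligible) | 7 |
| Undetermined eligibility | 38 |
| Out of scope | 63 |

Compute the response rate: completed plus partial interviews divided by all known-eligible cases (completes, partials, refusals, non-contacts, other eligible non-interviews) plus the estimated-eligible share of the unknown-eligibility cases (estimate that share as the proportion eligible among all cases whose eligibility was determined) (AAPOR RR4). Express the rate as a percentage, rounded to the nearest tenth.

47.5%

Top → 245 + 8 = 253
Known eligible → 245 + 8 + 130 + 109 + 7 = 499
e = 499 / (499 + 63) = 499 / 562 = 0.8879
e × U → 0.8879 × 38 = 33.74
Base → 499 + 33.74 = 532.74
RR4 = 253 / 532.74 = 0.4749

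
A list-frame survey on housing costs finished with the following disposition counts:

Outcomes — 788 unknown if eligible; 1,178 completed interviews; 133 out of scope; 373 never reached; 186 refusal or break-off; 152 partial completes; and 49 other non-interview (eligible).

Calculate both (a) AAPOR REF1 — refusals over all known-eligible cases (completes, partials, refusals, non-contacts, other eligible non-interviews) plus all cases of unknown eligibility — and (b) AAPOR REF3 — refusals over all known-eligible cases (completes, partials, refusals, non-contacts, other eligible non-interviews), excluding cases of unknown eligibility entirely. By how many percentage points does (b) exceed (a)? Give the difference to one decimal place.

Top: 186
Denom: 1178 + 152 + 186 + 373 + 49 + 788 = 2726
REF1 = 186 / 2726 = 0.0682
Denom: 1178 + 152 + 186 + 373 + 49 = 1938
REF3 = 186 / 1938 = 0.0960
Difference = 9.60 − 6.82 = 2.78 percentage points

2.8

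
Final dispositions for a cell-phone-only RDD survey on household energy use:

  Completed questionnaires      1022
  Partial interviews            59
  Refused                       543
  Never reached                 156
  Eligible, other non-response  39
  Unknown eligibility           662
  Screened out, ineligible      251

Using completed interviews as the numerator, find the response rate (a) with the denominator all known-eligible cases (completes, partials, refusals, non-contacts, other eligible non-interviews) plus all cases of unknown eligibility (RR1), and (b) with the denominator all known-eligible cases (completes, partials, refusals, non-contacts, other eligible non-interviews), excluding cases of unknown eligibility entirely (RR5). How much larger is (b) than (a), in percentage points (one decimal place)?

Num → 1022
Denom → 1022 + 59 + 543 + 156 + 39 + 662 = 2481
RR1 = 1022 / 2481 = 0.4119
Denom → 1022 + 59 + 543 + 156 + 39 = 1819
RR5 = 1022 / 1819 = 0.5618
Difference = 56.18 − 41.19 = 14.99 percentage points

15.0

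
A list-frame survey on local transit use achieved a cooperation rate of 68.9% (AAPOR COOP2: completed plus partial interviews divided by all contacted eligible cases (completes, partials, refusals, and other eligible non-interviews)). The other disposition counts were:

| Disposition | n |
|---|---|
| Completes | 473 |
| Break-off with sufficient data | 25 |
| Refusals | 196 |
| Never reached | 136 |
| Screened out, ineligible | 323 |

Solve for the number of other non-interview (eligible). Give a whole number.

Num → 473 + 25 = 498
COOP2 = 498 / D = 0.689
D = 498 / 0.689 = 722.8
Remaining denominator categories sum to 694
other non-interview (eligible) = 722.8 − 694 ≈ 29

29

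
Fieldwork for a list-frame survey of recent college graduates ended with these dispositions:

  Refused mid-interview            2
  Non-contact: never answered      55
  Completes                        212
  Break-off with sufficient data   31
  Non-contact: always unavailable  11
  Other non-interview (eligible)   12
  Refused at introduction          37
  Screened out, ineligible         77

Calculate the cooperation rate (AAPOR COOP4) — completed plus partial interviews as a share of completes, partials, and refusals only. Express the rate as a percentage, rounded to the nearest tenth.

86.2%

Refused = 37 + 2 = 39
Non-contacts = 55 + 11 = 66
Numerator → 212 + 31 = 243
Denom → 212 + 31 + 39 = 282
COOP4 = 243 / 282 = 0.8617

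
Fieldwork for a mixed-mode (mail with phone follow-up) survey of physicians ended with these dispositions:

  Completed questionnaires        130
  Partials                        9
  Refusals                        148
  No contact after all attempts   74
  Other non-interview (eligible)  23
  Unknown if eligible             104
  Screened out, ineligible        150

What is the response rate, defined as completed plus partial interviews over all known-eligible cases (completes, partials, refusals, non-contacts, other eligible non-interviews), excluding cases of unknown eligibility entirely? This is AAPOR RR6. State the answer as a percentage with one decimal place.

36.2%

Top → 130 + 9 = 139
Denominator → 130 + 9 + 148 + 74 + 23 = 384
RR6 = 139 / 384 = 0.3620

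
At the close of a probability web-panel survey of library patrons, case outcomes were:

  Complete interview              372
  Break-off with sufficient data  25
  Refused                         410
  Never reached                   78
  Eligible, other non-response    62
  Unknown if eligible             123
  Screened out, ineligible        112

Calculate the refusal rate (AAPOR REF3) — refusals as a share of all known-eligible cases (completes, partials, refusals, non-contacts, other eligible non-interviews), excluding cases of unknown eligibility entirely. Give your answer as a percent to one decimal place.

43.3%

Top: 410
Denominator: 372 + 25 + 410 + 78 + 62 = 947
REF3 = 410 / 947 = 0.4329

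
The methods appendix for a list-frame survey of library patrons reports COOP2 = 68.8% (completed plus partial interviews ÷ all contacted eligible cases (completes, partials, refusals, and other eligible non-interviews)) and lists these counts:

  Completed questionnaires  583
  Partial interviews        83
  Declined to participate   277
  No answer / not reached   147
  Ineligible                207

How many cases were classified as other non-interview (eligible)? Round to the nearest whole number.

Num: 583 + 83 = 666
COOP2 = 666 / D = 0.688
D = 666 / 0.688 = 968.0
Remaining denominator categories sum to 943
other non-interview (eligible) = 968.0 − 943 ≈ 25

25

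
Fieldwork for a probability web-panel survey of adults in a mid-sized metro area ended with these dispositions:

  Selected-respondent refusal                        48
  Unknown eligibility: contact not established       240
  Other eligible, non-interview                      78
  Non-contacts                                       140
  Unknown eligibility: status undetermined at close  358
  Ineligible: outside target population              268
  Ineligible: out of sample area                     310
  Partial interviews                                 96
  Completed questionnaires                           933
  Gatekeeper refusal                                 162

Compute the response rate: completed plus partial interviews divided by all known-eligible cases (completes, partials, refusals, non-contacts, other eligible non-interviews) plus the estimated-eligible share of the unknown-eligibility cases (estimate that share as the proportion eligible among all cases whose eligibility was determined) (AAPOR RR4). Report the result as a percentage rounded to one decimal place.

Refused = 162 + 48 = 210
Eligibility not determined = 240 + 358 = 598
Out of scope = 268 + 310 = 578
Numerator = 933 + 96 = 1029
Determined eligible = 933 + 96 + 210 + 140 + 78 = 1457
e = 1457 / (1457 + 578) = 1457 / 2035 = 0.7160
Eligible share of unknowns = 0.7160 × 598 = 428.17
Denom = 1457 + 428.17 = 1885.17
RR4 = 1029 / 1885.17 = 0.5458

54.6%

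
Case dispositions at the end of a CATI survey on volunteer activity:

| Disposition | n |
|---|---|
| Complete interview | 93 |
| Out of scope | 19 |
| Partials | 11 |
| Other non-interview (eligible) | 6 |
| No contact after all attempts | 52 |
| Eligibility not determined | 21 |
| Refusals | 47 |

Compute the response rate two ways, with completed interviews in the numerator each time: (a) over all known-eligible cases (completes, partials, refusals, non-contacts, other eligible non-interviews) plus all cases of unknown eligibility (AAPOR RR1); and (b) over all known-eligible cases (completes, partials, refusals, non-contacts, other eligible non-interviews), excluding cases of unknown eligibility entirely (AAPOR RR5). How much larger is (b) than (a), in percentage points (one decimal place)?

Num: 93
Base: 93 + 11 + 47 + 52 + 6 + 21 = 230
RR1 = 93 / 230 = 0.4043
Base: 93 + 11 + 47 + 52 + 6 = 209
RR5 = 93 / 209 = 0.4450
Difference = 44.50 − 40.43 = 4.07 percentage points

4.1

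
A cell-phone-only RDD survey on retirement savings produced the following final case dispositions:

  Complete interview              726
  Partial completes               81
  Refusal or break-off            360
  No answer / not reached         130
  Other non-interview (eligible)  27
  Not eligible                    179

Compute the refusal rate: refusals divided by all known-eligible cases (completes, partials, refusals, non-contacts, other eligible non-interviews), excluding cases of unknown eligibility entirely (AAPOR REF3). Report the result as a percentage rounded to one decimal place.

27.2%

Numerator: 360
Denominator: 726 + 81 + 360 + 130 + 27 = 1324
REF3 = 360 / 1324 = 0.2719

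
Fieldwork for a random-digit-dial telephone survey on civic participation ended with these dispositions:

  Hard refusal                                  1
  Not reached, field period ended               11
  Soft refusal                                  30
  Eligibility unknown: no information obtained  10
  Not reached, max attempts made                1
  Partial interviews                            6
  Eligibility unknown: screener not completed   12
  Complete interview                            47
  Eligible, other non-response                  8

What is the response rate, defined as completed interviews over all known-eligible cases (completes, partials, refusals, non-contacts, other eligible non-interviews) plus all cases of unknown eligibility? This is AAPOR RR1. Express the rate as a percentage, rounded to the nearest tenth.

37.3%

Refusal or break-off = 1 + 30 = 31
Never reached = 11 + 1 = 12
Unknown if eligible = 12 + 10 = 22
Numerator → 47
Denominator → 47 + 6 + 31 + 12 + 8 + 22 = 126
RR1 = 47 / 126 = 0.3730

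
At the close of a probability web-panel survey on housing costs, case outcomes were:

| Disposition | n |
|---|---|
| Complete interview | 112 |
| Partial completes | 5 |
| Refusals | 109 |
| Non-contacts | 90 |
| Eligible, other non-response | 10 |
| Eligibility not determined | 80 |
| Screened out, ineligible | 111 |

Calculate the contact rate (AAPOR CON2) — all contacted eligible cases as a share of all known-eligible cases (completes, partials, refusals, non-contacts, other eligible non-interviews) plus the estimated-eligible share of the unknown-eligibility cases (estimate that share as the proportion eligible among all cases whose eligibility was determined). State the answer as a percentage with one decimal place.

61.2%

Numerator: 112 + 5 + 109 + 10 = 236
Eligible (known): 112 + 5 + 109 + 90 + 10 = 326
e = 326 / (326 + 111) = 326 / 437 = 0.7460
Eligible share of unknowns: 0.7460 × 80 = 59.68
Denominator: 326 + 59.68 = 385.68
CON2 = 236 / 385.68 = 0.6119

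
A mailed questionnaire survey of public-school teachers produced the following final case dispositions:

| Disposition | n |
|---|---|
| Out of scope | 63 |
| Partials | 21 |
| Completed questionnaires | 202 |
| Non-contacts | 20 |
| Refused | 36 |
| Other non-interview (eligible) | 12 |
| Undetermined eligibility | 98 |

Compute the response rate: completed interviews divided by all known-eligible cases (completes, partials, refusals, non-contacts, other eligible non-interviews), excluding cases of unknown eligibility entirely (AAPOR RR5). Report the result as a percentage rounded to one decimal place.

Top → 202
Denom → 202 + 21 + 36 + 20 + 12 = 291
RR5 = 202 / 291 = 0.6942

69.4%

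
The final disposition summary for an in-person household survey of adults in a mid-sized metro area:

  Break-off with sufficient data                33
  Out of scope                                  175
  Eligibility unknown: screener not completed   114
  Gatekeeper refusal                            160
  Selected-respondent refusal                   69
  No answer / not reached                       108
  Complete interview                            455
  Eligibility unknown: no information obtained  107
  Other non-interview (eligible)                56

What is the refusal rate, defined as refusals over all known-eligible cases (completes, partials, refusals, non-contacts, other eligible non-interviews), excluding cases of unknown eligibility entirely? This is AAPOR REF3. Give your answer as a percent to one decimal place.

26.0%

Refusals = 160 + 69 = 229
Unknown if eligible = 114 + 107 = 221
Top: 229
Denominator: 455 + 33 + 229 + 108 + 56 = 881
REF3 = 229 / 881 = 0.2599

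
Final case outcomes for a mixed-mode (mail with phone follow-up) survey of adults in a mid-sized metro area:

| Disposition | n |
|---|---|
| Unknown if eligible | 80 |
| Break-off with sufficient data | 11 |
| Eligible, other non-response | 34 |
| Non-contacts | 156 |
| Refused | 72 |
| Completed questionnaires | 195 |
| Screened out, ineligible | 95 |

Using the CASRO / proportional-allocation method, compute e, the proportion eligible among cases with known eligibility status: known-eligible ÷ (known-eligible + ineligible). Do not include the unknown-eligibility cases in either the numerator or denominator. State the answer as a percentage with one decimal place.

83.1%

Eligible (known): 195 + 11 + 72 + 156 + 34 = 468
e = 468 / (468 + 95) = 468 / 563 = 0.8313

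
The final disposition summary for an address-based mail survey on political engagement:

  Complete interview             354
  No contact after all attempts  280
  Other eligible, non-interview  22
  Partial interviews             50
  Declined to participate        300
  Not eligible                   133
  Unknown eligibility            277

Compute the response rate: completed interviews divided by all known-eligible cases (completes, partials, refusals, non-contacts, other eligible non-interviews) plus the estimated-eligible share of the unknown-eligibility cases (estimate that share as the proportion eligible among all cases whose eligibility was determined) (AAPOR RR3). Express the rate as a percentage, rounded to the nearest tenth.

Num: 354
Eligible (known): 354 + 50 + 300 + 280 + 22 = 1006
e = 1006 / (1006 + 133) = 1006 / 1139 = 0.8832
Estimated eligible among unknowns: 0.8832 × 277 = 244.65
Base: 1006 + 244.65 = 1250.65
RR3 = 354 / 1250.65 = 0.2831

28.3%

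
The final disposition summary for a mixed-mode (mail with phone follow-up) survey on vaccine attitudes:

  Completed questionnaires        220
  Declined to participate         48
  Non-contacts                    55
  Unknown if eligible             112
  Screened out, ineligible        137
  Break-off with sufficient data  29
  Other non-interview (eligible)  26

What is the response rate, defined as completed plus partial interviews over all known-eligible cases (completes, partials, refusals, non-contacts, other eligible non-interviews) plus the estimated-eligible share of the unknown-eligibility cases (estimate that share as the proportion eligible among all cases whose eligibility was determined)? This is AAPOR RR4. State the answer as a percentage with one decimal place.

Num: 220 + 29 = 249
Eligible (known): 220 + 29 + 48 + 55 + 26 = 378
e = 378 / (378 + 137) = 378 / 515 = 0.7340
e × U: 0.7340 × 112 = 82.21
Denominator: 378 + 82.21 = 460.21
RR4 = 249 / 460.21 = 0.5411

54.1%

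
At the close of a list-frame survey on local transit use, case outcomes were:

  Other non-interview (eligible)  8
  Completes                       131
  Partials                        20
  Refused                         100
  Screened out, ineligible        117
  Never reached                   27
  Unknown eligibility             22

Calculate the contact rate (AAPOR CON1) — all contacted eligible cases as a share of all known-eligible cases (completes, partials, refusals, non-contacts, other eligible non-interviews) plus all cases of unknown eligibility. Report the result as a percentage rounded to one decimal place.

84.1%

Num = 131 + 20 + 100 + 8 = 259
Denominator = 131 + 20 + 100 + 27 + 8 + 22 = 308
CON1 = 259 / 308 = 0.8409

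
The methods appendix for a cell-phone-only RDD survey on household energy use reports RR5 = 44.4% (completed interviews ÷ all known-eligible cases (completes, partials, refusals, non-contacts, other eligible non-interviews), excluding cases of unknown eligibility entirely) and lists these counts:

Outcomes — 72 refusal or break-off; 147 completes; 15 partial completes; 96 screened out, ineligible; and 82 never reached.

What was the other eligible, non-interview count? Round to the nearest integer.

RR5 = 147 / D = 0.444
D = 147 / 0.444 = 331.1
Other denominator terms total 316
other eligible, non-interview = 331.1 − 316 ≈ 15

15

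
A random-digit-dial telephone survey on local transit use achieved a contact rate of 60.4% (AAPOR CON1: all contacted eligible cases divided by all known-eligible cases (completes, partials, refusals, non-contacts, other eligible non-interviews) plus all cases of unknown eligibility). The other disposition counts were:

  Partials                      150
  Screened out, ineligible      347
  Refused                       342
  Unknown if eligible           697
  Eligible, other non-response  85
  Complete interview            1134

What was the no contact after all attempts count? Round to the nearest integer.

Top: 1134 + 150 + 342 + 85 = 1711
CON1 = 1711 / D = 0.604
D = 1711 / 0.604 = 2832.8
Remaining denominator categories sum to 2408
no contact after all attempts = 2832.8 − 2408 ≈ 425

425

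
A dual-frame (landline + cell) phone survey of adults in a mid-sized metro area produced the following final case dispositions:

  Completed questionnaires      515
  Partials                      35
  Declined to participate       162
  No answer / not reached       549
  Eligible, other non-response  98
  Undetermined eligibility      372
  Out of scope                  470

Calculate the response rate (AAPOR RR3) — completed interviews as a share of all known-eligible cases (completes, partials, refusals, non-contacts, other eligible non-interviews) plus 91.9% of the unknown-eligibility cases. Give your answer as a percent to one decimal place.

30.3%

Num = 515
Determined eligible = 515 + 35 + 162 + 549 + 98 = 1359
Estimated eligible among unknowns = 0.9190 × 372 = 341.87
Denom = 1359 + 341.87 = 1700.87
RR3 = 515 / 1700.87 = 0.3028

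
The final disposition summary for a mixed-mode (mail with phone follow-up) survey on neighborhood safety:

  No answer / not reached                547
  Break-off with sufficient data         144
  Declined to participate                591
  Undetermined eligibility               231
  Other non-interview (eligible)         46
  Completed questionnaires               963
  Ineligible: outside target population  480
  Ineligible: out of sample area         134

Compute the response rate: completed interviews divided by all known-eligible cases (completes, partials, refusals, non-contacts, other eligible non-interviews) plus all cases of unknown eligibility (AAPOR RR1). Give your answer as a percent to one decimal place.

38.2%

Out of scope = 480 + 134 = 614
Top → 963
Denominator → 963 + 144 + 591 + 547 + 46 + 231 = 2522
RR1 = 963 / 2522 = 0.3818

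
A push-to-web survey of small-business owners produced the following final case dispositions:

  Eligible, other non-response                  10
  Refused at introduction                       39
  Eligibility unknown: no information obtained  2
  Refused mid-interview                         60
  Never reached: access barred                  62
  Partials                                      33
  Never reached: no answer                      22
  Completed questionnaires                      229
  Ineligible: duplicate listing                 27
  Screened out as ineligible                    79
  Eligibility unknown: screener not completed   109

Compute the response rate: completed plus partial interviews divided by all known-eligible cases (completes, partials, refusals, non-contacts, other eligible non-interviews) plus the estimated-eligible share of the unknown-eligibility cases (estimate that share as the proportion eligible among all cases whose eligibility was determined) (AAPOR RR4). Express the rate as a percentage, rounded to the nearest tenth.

48.1%

Refused = 39 + 60 = 99
No answer / not reached = 22 + 62 = 84
Unknown eligibility = 109 + 2 = 111
Out of scope = 79 + 27 = 106
Numerator = 229 + 33 = 262
Determined eligible = 229 + 33 + 99 + 84 + 10 = 455
e = 455 / (455 + 106) = 455 / 561 = 0.8111
Eligible share of unknowns = 0.8111 × 111 = 90.03
Denominator = 455 + 90.03 = 545.03
RR4 = 262 / 545.03 = 0.4807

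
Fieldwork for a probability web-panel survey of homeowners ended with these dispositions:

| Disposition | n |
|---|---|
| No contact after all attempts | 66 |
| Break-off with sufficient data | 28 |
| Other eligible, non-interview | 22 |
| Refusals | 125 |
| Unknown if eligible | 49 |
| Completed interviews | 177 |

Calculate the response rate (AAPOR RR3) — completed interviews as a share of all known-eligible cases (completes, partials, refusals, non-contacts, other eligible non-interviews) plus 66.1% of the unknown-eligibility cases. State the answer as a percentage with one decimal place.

Top = 177
Determined eligible = 177 + 28 + 125 + 66 + 22 = 418
Estimated eligible among unknowns = 0.6610 × 49 = 32.39
Base = 418 + 32.39 = 450.39
RR3 = 177 / 450.39 = 0.3930

39.3%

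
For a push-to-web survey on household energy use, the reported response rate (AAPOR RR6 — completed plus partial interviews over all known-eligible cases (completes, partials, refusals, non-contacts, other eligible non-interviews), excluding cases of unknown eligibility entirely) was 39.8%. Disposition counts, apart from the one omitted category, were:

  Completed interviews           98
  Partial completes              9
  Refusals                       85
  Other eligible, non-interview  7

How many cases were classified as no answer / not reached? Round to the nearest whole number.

70

Num: 98 + 9 = 107
RR6 = 107 / D = 0.398
D = 107 / 0.398 = 268.8
Remaining denominator categories sum to 199
no answer / not reached = 268.8 − 199 ≈ 70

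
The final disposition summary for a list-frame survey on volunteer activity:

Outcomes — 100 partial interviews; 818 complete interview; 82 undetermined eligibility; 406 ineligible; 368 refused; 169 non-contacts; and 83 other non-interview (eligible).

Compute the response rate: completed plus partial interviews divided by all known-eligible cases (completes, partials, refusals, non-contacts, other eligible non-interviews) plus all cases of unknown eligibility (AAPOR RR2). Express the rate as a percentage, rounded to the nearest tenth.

Top: 818 + 100 = 918
Denominator: 818 + 100 + 368 + 169 + 83 + 82 = 1620
RR2 = 918 / 1620 = 0.5667

56.7%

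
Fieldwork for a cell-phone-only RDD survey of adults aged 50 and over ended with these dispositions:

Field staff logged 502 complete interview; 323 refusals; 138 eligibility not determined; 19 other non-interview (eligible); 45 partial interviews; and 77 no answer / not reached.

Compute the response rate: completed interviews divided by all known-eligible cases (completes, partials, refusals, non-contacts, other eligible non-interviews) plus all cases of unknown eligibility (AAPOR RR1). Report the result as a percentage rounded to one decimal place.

Numerator = 502
Denom = 502 + 45 + 323 + 77 + 19 + 138 = 1104
RR1 = 502 / 1104 = 0.4547

45.5%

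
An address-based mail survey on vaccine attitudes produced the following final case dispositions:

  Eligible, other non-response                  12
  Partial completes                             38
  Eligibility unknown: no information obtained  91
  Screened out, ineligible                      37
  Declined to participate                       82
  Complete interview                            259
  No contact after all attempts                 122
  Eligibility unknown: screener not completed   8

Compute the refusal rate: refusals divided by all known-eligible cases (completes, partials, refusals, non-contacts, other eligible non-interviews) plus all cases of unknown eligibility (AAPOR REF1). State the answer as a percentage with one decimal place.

Unknown eligibility = 8 + 91 = 99
Num: 82
Base: 259 + 38 + 82 + 122 + 12 + 99 = 612
REF1 = 82 / 612 = 0.1340

13.4%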